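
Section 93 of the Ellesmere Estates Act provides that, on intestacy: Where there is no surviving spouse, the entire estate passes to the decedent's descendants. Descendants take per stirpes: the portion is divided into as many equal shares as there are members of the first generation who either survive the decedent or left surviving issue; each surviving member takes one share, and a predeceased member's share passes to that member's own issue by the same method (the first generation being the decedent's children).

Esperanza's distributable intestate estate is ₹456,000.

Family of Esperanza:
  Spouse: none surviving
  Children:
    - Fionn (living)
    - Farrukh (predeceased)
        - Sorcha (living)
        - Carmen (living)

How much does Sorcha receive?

The entire ₹456,000 passes to the descendants.
That amount (₹456,000) is divided into 2 shares of ₹228,000: Fionn takes ₹228,000; Farrukh's ₹228,000 share passes to Farrukh's issue.
Farrukh's share (₹228,000) is divided into 2 shares of ₹114,000: Sorcha and Carmen each take ₹114,000.

Sorcha receives ₹114,000.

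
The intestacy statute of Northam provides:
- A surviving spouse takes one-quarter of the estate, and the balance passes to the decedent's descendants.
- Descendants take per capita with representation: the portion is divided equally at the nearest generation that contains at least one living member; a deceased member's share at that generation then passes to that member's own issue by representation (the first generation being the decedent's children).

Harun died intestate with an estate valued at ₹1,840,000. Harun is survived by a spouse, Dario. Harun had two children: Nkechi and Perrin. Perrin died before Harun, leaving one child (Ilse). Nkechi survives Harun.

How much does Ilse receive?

Ilse receives ₹690,000.

Dario takes one-quarter of ₹1,840,000 = ₹460,000. The remaining ₹1,380,000 passes to the descendants.
The descendants' portion (₹1,380,000) is divided into 2 shares of ₹690,000: Nkechi takes ₹690,000; Perrin's ₹690,000 share passes to Perrin's issue.
Perrin's share (₹690,000) passes entirely to Ilse.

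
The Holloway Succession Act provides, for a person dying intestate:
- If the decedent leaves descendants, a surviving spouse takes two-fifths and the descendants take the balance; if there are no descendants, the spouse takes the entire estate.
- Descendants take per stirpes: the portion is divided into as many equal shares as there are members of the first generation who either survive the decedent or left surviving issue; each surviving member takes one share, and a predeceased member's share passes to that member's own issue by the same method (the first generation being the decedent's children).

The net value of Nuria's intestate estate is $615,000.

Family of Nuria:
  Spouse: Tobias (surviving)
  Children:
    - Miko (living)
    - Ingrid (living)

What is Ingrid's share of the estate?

Ingrid receives $184,500.

Tobias takes two-fifths of $615,000 = $246,000. The remaining $369,000 passes to the descendants.
The descendants' portion ($369,000) is divided into 2 shares of $184,500: Miko and Ingrid each take $184,500.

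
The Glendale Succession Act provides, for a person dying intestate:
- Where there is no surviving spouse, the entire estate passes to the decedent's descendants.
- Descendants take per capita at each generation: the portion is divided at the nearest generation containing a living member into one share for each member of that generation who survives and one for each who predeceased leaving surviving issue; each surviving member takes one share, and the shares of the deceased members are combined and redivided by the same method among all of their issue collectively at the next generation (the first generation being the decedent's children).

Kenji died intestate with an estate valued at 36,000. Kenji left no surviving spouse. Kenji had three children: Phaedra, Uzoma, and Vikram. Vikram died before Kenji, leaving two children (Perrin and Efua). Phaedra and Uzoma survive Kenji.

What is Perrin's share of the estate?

The entire 36,000 passes to the descendants.
That amount (36,000) is divided at the children's generation into 3 shares of 12,000. Phaedra and Uzoma each take 12,000. The remaining share for the deceased Vikram (12,000) is carried to the next generation.
That pool (12,000) is divided at the grandchildren's generation equally among Perrin and Efua: 6,000 each.

Perrin receives 6,000.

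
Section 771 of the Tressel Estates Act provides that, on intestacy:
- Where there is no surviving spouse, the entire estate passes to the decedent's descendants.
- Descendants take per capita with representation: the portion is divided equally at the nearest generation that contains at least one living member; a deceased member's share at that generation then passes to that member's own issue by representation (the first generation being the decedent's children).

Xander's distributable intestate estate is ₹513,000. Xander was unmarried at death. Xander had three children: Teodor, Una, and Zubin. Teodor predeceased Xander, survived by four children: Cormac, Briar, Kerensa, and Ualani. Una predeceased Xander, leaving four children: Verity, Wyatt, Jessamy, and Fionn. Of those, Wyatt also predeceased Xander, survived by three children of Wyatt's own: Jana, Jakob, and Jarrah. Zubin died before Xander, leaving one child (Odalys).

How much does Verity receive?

The entire ₹513,000 passes to the descendants.
No child survives, so the initial division is made at the grandchildren's generation.
That amount (₹513,000) is divided into 9 shares of ₹57,000: Cormac, Briar, Kerensa, Ualani, Verity, Jessamy, Fionn, and Odalys each take ₹57,000; Wyatt's ₹57,000 share passes to Wyatt's issue.
Wyatt's share (₹57,000) is divided into 3 shares of ₹19,000: Jana, Jakob, and Jarrah each take ₹19,000.

Verity receives ₹57,000.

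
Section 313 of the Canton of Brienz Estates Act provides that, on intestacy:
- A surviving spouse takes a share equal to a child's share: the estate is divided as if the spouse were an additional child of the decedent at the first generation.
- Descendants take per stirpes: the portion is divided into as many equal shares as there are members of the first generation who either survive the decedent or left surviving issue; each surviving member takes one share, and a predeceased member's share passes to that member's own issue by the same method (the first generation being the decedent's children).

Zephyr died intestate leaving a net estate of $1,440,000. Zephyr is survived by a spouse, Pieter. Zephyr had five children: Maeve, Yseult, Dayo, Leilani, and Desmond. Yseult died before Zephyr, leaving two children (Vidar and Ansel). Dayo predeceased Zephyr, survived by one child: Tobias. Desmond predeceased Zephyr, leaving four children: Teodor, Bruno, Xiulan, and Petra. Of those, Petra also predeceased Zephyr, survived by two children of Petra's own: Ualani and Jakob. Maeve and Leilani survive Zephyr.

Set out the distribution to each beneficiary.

The spouse counts as an additional share at the children's level, so there are 6 primary shares of $240,000. Pieter takes one such share ($240,000).
The children's combined portion ($1,200,000) is divided into 5 shares of $240,000: Maeve and Leilani each take $240,000; Yseult's $240,000 share passes to Yseult's issue; Dayo's $240,000 share passes to Dayo's issue; Desmond's $240,000 share passes to Desmond's issue.
Yseult's share ($240,000) is divided into 2 shares of $120,000: Vidar and Ansel each take $120,000.
Dayo's share ($240,000) passes entirely to Tobias.
Desmond's share ($240,000) is divided into 4 shares of $60,000: Teodor, Bruno, and Xiulan each take $60,000; Petra's $60,000 share passes to Petra's issue.
Petra's share ($60,000) is divided into 2 shares of $30,000: Ualani and Jakob each take $30,000.

Pieter: $240,000; Maeve: $240,000; Vidar: $120,000; Ansel: $120,000; Tobias: $240,000; Leilani: $240,000; Teodor: $60,000; Bruno: $60,000; Xiulan: $60,000; Ualani: $30,000; Jakob: $30,000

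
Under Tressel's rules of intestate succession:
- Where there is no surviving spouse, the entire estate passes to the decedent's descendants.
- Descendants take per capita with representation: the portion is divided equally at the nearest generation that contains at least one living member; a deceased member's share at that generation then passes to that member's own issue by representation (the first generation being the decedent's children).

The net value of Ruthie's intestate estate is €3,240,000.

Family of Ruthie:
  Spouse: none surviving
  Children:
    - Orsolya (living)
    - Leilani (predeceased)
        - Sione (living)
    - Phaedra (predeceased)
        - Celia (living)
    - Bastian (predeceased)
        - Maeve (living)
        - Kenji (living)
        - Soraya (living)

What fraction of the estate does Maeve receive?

Maeve receives 1/12 of the estate.

The entire €3,240,000 passes to the descendants.
That amount (€3,240,000) is divided into 4 shares of €810,000: Orsolya takes €810,000; Leilani's €810,000 share passes to Leilani's issue; Phaedra's €810,000 share passes to Phaedra's issue; Bastian's €810,000 share passes to Bastian's issue.
Leilani's share (€810,000) passes entirely to Sione.
Phaedra's share (€810,000) passes entirely to Celia.
Bastian's share (€810,000) is divided into 3 shares of €270,000: Maeve, Kenji, and Soraya each take €270,000.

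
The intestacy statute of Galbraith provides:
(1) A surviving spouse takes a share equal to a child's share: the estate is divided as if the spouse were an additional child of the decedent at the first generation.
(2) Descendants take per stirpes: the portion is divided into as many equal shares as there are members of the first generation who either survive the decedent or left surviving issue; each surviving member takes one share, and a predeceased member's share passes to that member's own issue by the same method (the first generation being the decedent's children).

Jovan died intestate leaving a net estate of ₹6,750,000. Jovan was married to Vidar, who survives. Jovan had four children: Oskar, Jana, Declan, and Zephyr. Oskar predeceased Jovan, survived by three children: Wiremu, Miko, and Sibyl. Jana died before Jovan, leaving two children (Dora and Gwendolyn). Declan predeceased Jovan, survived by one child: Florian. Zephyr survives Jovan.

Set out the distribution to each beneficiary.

Vidar: ₹1,350,000; Wiremu: ₹450,000; Miko: ₹450,000; Sibyl: ₹450,000; Dora: ₹675,000; Gwendolyn: ₹675,000; Florian: ₹1,350,000; Zephyr: ₹1,350,000

The spouse counts as an additional share at the children's level, so there are 5 primary shares of ₹1,350,000. Vidar takes one such share (₹1,350,000).
The children's combined portion (₹5,400,000) is divided into 4 shares of ₹1,350,000: Zephyr takes ₹1,350,000; Oskar's ₹1,350,000 share passes to Oskar's issue; Jana's ₹1,350,000 share passes to Jana's issue; Declan's ₹1,350,000 share passes to Declan's issue.
Oskar's share (₹1,350,000) is divided into 3 shares of ₹450,000: Wiremu, Miko, and Sibyl each take ₹450,000.
Jana's share (₹1,350,000) is divided into 2 shares of ₹675,000: Dora and Gwendolyn each take ₹675,000.
Declan's share (₹1,350,000) passes entirely to Florian.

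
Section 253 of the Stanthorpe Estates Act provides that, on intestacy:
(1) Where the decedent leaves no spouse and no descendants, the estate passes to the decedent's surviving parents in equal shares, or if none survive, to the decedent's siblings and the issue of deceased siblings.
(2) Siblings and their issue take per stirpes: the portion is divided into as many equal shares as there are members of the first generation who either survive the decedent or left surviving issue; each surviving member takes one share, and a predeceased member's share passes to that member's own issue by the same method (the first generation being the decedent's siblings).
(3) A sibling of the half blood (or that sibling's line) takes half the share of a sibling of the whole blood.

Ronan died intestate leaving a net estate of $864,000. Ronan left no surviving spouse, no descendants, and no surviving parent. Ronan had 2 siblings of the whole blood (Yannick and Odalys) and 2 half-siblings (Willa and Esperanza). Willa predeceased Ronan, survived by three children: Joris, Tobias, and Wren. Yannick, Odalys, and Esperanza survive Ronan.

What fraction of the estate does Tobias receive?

Tobias receives 1/18 of the estate.

The entire $864,000 passes to the siblings and their issue.
Counting each half-blood sibling's line as half a unit, there are 3 units in $864,000, so one unit is $288,000. Whole-blood lines (Yannick and Odalys) take $288,000 each; half-blood lines (Willa and Esperanza) take $144,000 each.
Willa's share ($144,000) is divided into 3 shares of $48,000: Joris, Tobias, and Wren each take $48,000.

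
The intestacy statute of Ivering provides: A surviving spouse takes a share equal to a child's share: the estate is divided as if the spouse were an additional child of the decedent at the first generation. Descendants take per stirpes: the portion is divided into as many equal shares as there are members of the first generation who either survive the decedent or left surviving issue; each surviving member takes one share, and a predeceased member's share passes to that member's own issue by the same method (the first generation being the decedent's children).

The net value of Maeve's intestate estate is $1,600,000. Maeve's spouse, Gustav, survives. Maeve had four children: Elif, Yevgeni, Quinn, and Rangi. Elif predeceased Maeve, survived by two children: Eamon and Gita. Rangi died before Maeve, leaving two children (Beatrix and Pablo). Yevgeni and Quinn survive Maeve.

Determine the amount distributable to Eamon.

Eamon receives $160,000.

The spouse counts as an additional share at the children's level, so there are 5 primary shares of $320,000. Gustav takes one such share ($320,000).
The children's combined portion ($1,280,000) is divided into 4 shares of $320,000: Yevgeni and Quinn each take $320,000; Elif's $320,000 share passes to Elif's issue; Rangi's $320,000 share passes to Rangi's issue.
Elif's share ($320,000) is divided into 2 shares of $160,000: Eamon and Gita each take $160,000.
Rangi's share ($320,000) is divided into 2 shares of $160,000: Beatrix and Pablo each take $160,000.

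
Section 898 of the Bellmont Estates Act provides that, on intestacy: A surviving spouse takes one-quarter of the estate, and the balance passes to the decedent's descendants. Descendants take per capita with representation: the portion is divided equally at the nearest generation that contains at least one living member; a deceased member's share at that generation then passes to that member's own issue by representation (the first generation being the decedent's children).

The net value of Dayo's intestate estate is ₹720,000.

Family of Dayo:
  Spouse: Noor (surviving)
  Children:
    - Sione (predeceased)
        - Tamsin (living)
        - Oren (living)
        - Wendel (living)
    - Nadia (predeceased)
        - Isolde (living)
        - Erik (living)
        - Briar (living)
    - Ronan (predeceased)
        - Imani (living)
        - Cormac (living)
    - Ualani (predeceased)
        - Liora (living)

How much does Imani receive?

Imani receives ₹60,000.

Noor takes one-quarter of ₹720,000 = ₹180,000. The remaining ₹540,000 passes to the descendants.
No child survives, so the initial division is made at the grandchildren's generation.
The descendants' portion (₹540,000) is divided into 9 shares of ₹60,000: Tamsin, Oren, Wendel, Isolde, Erik, Briar, Imani, Cormac, and Liora each take ₹60,000.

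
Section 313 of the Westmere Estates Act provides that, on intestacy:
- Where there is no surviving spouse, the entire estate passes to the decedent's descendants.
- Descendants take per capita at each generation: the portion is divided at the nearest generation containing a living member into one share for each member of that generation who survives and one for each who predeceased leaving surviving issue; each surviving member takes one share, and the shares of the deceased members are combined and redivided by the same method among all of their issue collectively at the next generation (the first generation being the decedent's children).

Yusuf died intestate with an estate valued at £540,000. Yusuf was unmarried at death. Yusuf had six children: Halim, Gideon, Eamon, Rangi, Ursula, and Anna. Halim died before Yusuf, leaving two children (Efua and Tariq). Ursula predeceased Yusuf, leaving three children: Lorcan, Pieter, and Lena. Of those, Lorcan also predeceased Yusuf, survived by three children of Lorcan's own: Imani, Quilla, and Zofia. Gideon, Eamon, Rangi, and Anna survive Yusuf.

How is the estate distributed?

The entire £540,000 passes to the descendants.
That amount (£540,000) is divided at the children's generation into 6 shares of £90,000. Gideon, Eamon, Rangi, and Anna each take £90,000. The 2 shares of the deceased (Halim and Ursula) are combined into a pool of £180,000.
That pool (£180,000) is divided at the grandchildren's generation into 5 shares of £36,000. Efua, Tariq, Pieter, and Lena each take £36,000. The remaining share for the deceased Lorcan (£36,000) is carried to the next generation.
That pool (£36,000) is divided at the great-grandchildren's generation equally among Imani, Quilla, and Zofia: £12,000 each.

Efua: £36,000; Tariq: £36,000; Gideon: £90,000; Eamon: £90,000; Rangi: £90,000; Imani: £12,000; Quilla: £12,000; Zofia: £12,000; Pieter: £36,000; Lena: £36,000; Anna: £90,000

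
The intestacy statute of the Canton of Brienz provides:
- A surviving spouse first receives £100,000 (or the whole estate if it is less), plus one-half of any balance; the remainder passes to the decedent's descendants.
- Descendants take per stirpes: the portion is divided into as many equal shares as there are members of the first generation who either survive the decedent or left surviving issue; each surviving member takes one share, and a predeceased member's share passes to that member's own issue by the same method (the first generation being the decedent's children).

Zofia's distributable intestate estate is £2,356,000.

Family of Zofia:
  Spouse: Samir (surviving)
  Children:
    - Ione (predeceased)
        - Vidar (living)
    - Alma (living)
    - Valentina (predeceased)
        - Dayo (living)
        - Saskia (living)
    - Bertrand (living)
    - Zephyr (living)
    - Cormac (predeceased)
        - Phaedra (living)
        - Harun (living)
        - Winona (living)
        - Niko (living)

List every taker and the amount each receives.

Samir first takes £100,000, leaving a balance of £2,256,000. Samir then takes one-half of the balance (£1,128,000), for a total of £1,228,000. The remaining £1,128,000 passes to the descendants.
The descendants' portion (£1,128,000) is divided into 6 shares of £188,000: Alma, Bertrand, and Zephyr each take £188,000; Ione's £188,000 share passes to Ione's issue; Valentina's £188,000 share passes to Valentina's issue; Cormac's £188,000 share passes to Cormac's issue.
Ione's share (£188,000) passes entirely to Vidar.
Valentina's share (£188,000) is divided into 2 shares of £94,000: Dayo and Saskia each take £94,000.
Cormac's share (£188,000) is divided into 4 shares of £47,000: Phaedra, Harun, Winona, and Niko each take £47,000.

Samir: £1,228,000; Vidar: £188,000; Alma: £188,000; Dayo: £94,000; Saskia: £94,000; Bertrand: £188,000; Zephyr: £188,000; Phaedra: £47,000; Harun: £47,000; Winona: £47,000; Niko: £47,000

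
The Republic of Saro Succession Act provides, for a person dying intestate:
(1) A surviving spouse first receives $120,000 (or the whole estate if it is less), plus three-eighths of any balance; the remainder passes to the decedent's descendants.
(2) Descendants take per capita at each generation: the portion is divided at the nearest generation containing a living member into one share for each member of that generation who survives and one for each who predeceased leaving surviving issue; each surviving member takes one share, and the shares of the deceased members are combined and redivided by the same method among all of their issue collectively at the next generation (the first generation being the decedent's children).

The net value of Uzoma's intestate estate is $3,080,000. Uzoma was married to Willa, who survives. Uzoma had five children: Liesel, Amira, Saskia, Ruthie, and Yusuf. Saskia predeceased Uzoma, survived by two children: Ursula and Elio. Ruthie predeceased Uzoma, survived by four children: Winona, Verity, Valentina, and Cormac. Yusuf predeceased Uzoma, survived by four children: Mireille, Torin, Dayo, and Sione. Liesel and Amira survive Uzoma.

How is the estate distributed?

Willa first takes $120,000, leaving a balance of $2,960,000. Willa then takes three-eighths of the balance ($1,110,000), for a total of $1,230,000. The remaining $1,850,000 passes to the descendants.
The descendants' portion ($1,850,000) is divided at the children's generation into 5 shares of $370,000. Liesel and Amira each take $370,000. The 3 shares of the deceased (Saskia, Ruthie, and Yusuf) are combined into a pool of $1,110,000.
That pool ($1,110,000) is divided at the grandchildren's generation equally among Ursula, Elio, Winona, Verity, Valentina, Cormac, Mireille, Torin, Dayo, and Sione: $111,000 each.

Willa: $1,230,000; Liesel: $370,000; Amira: $370,000; Ursula: $111,000; Elio: $111,000; Winona: $111,000; Verity: $111,000; Valentina: $111,000; Cormac: $111,000; Mireille: $111,000; Torin: $111,000; Dayo: $111,000; Sione: $111,000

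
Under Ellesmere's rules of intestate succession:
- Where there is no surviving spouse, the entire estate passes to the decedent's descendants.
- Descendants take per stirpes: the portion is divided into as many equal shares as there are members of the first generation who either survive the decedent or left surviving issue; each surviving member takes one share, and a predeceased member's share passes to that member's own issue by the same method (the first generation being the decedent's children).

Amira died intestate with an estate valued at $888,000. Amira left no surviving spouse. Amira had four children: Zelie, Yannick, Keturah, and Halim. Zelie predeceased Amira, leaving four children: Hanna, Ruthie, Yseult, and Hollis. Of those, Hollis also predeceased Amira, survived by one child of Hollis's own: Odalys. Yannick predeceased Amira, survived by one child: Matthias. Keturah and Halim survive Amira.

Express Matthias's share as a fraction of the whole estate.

The entire $888,000 passes to the descendants.
That amount ($888,000) is divided into 4 shares of $222,000: Keturah and Halim each take $222,000; Zelie's $222,000 share passes to Zelie's issue; Yannick's $222,000 share passes to Yannick's issue.
Zelie's share ($222,000) is divided into 4 shares of $55,500: Hanna, Ruthie, and Yseult each take $55,500; Hollis's $55,500 share passes to Hollis's issue.
Hollis's share ($55,500) passes entirely to Odalys.
Yannick's share ($222,000) passes entirely to Matthias.

Matthias receives 1/4 of the estate.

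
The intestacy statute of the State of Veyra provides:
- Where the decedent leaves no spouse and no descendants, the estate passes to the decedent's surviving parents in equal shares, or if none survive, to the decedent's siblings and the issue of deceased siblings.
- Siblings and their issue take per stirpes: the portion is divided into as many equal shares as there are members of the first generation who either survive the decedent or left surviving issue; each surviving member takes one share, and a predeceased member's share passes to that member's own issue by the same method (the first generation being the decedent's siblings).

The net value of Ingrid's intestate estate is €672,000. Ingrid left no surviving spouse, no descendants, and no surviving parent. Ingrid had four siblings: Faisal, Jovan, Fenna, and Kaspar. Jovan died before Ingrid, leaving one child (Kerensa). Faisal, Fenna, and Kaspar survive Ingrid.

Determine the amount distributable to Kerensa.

Kerensa receives €168,000.

The entire €672,000 passes to the siblings and their issue.
That amount (€672,000) is divided into 4 shares of €168,000: Faisal, Fenna, and Kaspar each take €168,000; Jovan's €168,000 share passes to Jovan's issue.
Jovan's share (€168,000) passes entirely to Kerensa.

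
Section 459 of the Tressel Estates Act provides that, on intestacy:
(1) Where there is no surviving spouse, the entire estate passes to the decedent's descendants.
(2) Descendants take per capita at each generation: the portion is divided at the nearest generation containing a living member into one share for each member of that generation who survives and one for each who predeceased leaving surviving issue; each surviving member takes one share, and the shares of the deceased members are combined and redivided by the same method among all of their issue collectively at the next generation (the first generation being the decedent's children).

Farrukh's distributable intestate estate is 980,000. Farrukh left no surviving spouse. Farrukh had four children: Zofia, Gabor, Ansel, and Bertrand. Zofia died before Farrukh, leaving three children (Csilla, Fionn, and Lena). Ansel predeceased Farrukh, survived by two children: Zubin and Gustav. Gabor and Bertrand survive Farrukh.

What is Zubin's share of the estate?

The entire 980,000 passes to the descendants.
That amount (980,000) is divided at the children's generation into 4 shares of 245,000. Gabor and Bertrand each take 245,000. The 2 shares of the deceased (Zofia and Ansel) are combined into a pool of 490,000.
That pool (490,000) is divided at the grandchildren's generation equally among Csilla, Fionn, Lena, Zubin, and Gustav: 98,000 each.

Zubin receives 98,000.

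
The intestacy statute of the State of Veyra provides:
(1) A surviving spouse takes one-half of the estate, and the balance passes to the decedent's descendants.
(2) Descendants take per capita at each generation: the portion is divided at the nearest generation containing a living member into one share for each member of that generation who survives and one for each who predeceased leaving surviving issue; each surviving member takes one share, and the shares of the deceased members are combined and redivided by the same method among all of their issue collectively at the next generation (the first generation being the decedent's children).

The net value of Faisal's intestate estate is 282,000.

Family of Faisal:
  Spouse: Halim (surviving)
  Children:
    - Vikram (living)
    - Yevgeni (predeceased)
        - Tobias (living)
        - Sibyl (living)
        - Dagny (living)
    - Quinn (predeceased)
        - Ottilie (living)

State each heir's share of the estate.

Halim takes one-half of 282,000 = 141,000. The remaining 141,000 passes to the descendants.
The descendants' portion (141,000) is divided at the children's generation into 3 shares of 47,000. Vikram takes 47,000. The 2 shares of the deceased (Yevgeni and Quinn) are combined into a pool of 94,000.
That pool (94,000) is divided at the grandchildren's generation equally among Tobias, Sibyl, Dagny, and Ottilie: 23,500 each.

Halim: 141,000; Vikram: 47,000; Tobias: 23,500; Sibyl: 23,500; Dagny: 23,500; Ottilie: 23,500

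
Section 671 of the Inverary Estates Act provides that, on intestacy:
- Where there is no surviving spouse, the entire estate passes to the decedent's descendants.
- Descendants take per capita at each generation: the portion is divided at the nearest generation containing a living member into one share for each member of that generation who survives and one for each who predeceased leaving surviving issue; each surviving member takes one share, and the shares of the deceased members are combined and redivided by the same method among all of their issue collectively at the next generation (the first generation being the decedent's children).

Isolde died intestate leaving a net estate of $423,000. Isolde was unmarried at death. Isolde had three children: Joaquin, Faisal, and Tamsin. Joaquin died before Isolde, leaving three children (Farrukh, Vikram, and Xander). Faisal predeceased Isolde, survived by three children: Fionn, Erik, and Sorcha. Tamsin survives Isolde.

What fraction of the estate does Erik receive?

Erik receives 1/9 of the estate.

The entire $423,000 passes to the descendants.
That amount ($423,000) is divided at the children's generation into 3 shares of $141,000. Tamsin takes $141,000. The 2 shares of the deceased (Joaquin and Faisal) are combined into a pool of $282,000.
That pool ($282,000) is divided at the grandchildren's generation equally among Farrukh, Vikram, Xander, Fionn, Erik, and Sorcha: $47,000 each.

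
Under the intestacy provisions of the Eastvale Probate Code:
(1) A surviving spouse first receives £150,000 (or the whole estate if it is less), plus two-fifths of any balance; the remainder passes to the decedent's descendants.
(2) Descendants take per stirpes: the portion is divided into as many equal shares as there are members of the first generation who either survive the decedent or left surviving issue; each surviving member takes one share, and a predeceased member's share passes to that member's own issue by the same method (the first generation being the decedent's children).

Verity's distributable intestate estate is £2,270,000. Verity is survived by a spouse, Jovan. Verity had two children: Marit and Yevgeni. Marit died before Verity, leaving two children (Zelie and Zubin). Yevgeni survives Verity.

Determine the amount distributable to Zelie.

Zelie receives £318,000.

Jovan first takes £150,000, leaving a balance of £2,120,000. Jovan then takes two-fifths of the balance (£848,000), for a total of £998,000. The remaining £1,272,000 passes to the descendants.
The descendants' portion (£1,272,000) is divided into 2 shares of £636,000: Yevgeni takes £636,000; Marit's £636,000 share passes to Marit's issue.
Marit's share (£636,000) is divided into 2 shares of £318,000: Zelie and Zubin each take £318,000.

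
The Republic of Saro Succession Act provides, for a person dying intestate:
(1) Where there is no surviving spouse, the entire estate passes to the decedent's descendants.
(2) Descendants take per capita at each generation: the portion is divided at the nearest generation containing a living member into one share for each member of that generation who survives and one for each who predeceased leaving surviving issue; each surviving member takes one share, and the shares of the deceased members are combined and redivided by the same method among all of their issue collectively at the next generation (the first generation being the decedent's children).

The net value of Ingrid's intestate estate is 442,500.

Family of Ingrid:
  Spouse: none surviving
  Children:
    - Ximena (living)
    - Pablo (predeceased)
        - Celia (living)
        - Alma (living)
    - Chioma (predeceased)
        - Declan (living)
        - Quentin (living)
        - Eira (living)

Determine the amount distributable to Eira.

The entire 442,500 passes to the descendants.
That amount (442,500) is divided at the children's generation into 3 shares of 147,500. Ximena takes 147,500. The 2 shares of the deceased (Pablo and Chioma) are combined into a pool of 295,000.
That pool (295,000) is divided at the grandchildren's generation equally among Celia, Alma, Declan, Quentin, and Eira: 59,000 each.

Eira receives 59,000.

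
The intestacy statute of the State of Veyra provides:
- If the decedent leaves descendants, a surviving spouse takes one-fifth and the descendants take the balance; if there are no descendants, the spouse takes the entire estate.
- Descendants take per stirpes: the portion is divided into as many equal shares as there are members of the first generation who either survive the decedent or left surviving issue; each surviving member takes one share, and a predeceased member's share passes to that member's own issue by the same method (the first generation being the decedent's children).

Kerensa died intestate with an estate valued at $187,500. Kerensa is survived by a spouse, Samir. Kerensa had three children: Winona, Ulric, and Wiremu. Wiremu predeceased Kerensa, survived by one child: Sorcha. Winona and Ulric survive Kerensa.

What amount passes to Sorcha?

Samir takes one-fifth of $187,500 = $37,500. The remaining $150,000 passes to the descendants.
The descendants' portion ($150,000) is divided into 3 shares of $50,000: Winona and Ulric each take $50,000; Wiremu's $50,000 share passes to Wiremu's issue.
Wiremu's share ($50,000) passes entirely to Sorcha.

Sorcha receives $50,000.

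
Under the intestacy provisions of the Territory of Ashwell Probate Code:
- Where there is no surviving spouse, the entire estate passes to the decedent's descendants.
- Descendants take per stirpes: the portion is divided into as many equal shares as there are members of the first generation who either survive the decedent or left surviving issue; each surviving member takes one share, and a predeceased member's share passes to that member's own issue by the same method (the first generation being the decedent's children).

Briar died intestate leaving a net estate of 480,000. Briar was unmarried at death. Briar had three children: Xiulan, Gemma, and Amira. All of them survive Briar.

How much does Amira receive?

The entire 480,000 passes to the descendants.
That amount (480,000) is divided into 3 shares of 160,000: Xiulan, Gemma, and Amira each take 160,000.

Amira receives 160,000.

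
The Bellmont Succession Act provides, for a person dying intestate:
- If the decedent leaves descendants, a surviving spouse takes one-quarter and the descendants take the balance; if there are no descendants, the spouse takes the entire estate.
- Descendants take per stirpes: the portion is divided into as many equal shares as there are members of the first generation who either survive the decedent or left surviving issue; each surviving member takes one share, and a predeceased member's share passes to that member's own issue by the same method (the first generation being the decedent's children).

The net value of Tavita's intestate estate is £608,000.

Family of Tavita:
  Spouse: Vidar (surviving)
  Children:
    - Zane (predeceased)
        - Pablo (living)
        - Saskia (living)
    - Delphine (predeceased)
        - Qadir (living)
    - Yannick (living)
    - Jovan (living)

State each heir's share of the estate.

Vidar: £152,000; Pablo: £57,000; Saskia: £57,000; Qadir: £114,000; Yannick: £114,000; Jovan: £114,000

Vidar takes one-quarter of £608,000 = £152,000. The remaining £456,000 passes to the descendants.
The descendants' portion (£456,000) is divided into 4 shares of £114,000: Yannick and Jovan each take £114,000; Zane's £114,000 share passes to Zane's issue; Delphine's £114,000 share passes to Delphine's issue.
Zane's share (£114,000) is divided into 2 shares of £57,000: Pablo and Saskia each take £57,000.
Delphine's share (£114,000) passes entirely to Qadir.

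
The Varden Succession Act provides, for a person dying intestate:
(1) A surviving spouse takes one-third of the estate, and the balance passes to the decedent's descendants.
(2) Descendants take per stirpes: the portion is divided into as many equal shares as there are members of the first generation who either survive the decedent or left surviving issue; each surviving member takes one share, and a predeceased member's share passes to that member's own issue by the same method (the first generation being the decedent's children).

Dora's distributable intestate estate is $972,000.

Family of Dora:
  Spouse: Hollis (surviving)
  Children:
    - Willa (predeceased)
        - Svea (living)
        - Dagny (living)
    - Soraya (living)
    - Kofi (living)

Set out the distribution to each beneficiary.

Hollis: $324,000; Svea: $108,000; Dagny: $108,000; Soraya: $216,000; Kofi: $216,000

Hollis takes one-third of $972,000 = $324,000. The remaining $648,000 passes to the descendants.
The descendants' portion ($648,000) is divided into 3 shares of $216,000: Soraya and Kofi each take $216,000; Willa's $216,000 share passes to Willa's issue.
Willa's share ($216,000) is divided into 2 shares of $108,000: Svea and Dagny each take $108,000.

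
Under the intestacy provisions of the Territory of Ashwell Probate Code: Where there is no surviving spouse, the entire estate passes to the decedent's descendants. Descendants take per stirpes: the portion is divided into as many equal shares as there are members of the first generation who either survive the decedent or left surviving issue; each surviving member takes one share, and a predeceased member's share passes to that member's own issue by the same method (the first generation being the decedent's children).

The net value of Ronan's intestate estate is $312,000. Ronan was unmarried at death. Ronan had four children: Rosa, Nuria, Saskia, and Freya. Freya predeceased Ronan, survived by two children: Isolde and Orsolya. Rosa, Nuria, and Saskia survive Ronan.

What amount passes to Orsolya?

Orsolya receives $39,000.

The entire $312,000 passes to the descendants.
That amount ($312,000) is divided into 4 shares of $78,000: Rosa, Nuria, and Saskia each take $78,000; Freya's $78,000 share passes to Freya's issue.
Freya's share ($78,000) is divided into 2 shares of $39,000: Isolde and Orsolya each take $39,000.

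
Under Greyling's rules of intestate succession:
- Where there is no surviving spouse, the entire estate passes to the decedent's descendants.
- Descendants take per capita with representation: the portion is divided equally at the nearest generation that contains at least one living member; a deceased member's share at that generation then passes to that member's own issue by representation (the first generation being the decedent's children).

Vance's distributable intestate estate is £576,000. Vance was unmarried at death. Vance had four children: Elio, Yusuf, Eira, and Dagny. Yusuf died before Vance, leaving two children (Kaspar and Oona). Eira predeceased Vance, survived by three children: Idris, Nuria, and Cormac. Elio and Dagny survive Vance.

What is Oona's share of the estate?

Oona receives £72,000.

The entire £576,000 passes to the descendants.
That amount (£576,000) is divided into 4 shares of £144,000: Elio and Dagny each take £144,000; Yusuf's £144,000 share passes to Yusuf's issue; Eira's £144,000 share passes to Eira's issue.
Yusuf's share (£144,000) is divided into 2 shares of £72,000: Kaspar and Oona each take £72,000.
Eira's share (£144,000) is divided into 3 shares of £48,000: Idris, Nuria, and Cormac each take £48,000.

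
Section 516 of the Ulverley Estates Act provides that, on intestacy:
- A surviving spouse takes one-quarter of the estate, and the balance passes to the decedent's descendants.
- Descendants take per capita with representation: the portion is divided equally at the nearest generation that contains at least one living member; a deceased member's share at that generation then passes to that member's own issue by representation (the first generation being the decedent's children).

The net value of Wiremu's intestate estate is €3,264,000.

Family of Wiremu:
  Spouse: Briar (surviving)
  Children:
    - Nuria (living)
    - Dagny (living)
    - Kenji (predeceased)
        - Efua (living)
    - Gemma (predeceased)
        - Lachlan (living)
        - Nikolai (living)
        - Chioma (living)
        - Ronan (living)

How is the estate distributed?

Briar: €816,000; Nuria: €612,000; Dagny: €612,000; Efua: €612,000; Lachlan: €153,000; Nikolai: €153,000; Chioma: €153,000; Ronan: €153,000

Briar takes one-quarter of €3,264,000 = €816,000. The remaining €2,448,000 passes to the descendants.
The descendants' portion (€2,448,000) is divided into 4 shares of €612,000: Nuria and Dagny each take €612,000; Kenji's €612,000 share passes to Kenji's issue; Gemma's €612,000 share passes to Gemma's issue.
Kenji's share (€612,000) passes entirely to Efua.
Gemma's share (€612,000) is divided into 4 shares of €153,000: Lachlan, Nikolai, Chioma, and Ronan each take €153,000.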